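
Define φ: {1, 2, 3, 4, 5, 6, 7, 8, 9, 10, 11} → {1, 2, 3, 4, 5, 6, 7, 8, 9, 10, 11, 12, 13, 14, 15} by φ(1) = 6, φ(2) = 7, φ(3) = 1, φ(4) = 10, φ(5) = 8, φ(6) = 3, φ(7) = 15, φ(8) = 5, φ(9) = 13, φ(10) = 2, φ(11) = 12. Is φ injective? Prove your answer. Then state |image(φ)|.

The values φ(1), …, φ(11) are 6, 7, 1, 10, 8, 3, 15, 5, 13, 2, 12 — all distinct.
So φ(a) = φ(b) only when a = b, and φ is injective.
The image of φ is {1, 2, 3, 5, 6, 7, 8, 10, 12, 13, 15}, which has 11 elements.

11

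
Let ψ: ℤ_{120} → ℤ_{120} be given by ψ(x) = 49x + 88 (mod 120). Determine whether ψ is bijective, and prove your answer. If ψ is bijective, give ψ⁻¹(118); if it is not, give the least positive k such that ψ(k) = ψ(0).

Suppose ψ(x_1) = ψ(x_2) in ℤ_{120}. Then 49x_1 + 88 ≡ 49x_2 + 88 (mod 120), so 49(x_1 − x_2) ≡ 0 (mod 120).
Since gcd(49, 120) = 1, 49 is invertible modulo 120, so x_1 − x_2 ≡ 0 (mod 120), i.e. x_1 = x_2.
We now compute 49⁻¹ mod 120 explicitly. Euclid's algorithm: 120 = 2·49 + 22, 49 = 2·22 + 5, 22 = 4·5 + 2, 5 = 2·2 + 1; back-substituting gives 1 = 49·49 − 20·120, so 49⁻¹ ≡ 49 (mod 120).
For any y ∈ ℤ_{120}, x = 49(y − 88) mod 120 satisfies ψ(x) = 49·49(y − 88) + 88 ≡ y (since 49·49 ≡ 1 mod 120). So every y has a preimage.
Hence ψ is bijective.
Since ψ is bijective, we find ψ⁻¹(118): we need 49x ≡ 118 − 88 ≡ 30 (mod 120). Using 49⁻¹ = 49: x ≡ 49·30 = 1470 = 12·120 + 30, so x = 30.
Check: ψ(30) = 49·30 + 88 = 1558 = 12·120 + 118 ≡ 118 (mod 120).

30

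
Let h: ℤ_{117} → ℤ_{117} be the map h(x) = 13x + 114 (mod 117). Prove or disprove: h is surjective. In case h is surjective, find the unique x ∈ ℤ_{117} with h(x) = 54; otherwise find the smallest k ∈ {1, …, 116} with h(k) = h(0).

9

Since gcd(13, 117) = 13, we have 13x ≡ 0 (mod 13) for all x, so h(x) ≡ 10 (mod 13).
But 0 ≢ 10 (mod 13), so 0 ∈ ℤ_{117} has no preimage. Hence h is not surjective.
Since h is not surjective, we find the least positive k with h(k) = h(0): this means 13k ≡ 0 (mod 117), i.e. 117 ∣ 13k. Since gcd(13, 117) = 13, dividing through by 13 this holds exactly when 9 ∣ k.
The smallest positive such k is 9.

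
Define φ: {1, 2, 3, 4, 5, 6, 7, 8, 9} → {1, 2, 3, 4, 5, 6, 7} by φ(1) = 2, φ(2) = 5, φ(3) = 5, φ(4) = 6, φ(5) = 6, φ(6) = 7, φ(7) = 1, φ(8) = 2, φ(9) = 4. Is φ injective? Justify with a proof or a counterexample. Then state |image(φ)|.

6

φ(2) = 5 = φ(3) with 2 ≠ 3, so φ is not injective.
The image of φ is {1, 2, 4, 5, 6, 7}, which has 6 elements.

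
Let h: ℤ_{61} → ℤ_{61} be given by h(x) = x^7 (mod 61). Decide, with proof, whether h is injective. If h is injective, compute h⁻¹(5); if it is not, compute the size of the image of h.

Since 61 is prime, the nonzero elements of ℤ_{61} form a cyclic group of order 60.
As gcd(7, 60) = 1, raising to the 7th power is a bijection on this group: if s^7 ≡ t^7 then (st^{−1})^7 = 1, and the only element of order dividing gcd(7, 60) = 1 is 1, so s = t.
With h(0) = 0 this makes h injective on all of ℤ_{61}, hence bijective (finite equal-size domain and codomain). In particular h is injective.
Since h is injective, we find the preimage of 5. The inverse of x ↦ x^7 on (ℤ_{61})^× is x ↦ x^43, because 7·43 = 301 = 5·60 + 1 ≡ 1 (mod 60) and x^{60} = 1 for x ≠ 0 (Fermat). So h⁻¹(5) = 5^43 mod 61.
Repeated squaring mod 61: 5^1 ≡ 5, 5^2 ≡ 5² = 25, 5^4 ≡ 25² = 625 ≡ 15, 5^8 ≡ 15² = 225 ≡ 42, 5^16 ≡ 42² = 1764 ≡ 56, 5^32 ≡ 56² = 3136 ≡ 25. Since 43 = 32 + 8 + 2 + 1, 5^43 ≡ 25·42·25·5: 25·42 = 1050 ≡ 13, then 13·25 = 325 ≡ 20, then 20·5 = 100 ≡ 39. So 5^43 ≡ 39 (mod 61).
Hence h⁻¹(5) = 39.

39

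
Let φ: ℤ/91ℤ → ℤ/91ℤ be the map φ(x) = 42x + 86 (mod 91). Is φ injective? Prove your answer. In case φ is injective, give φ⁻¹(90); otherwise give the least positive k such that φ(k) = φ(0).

We have gcd(42, 91) = 7 > 1. Taking u = 0 and v = 13: φ(0) = 86 and φ(13) = 42·13 + 86 = 632 ≡ 86 (mod 91).
So φ(0) = φ(13) while 0 ≠ 13, thus φ is not injective.
Since φ is not injective, we find the least positive k with φ(k) = φ(0): this means 42k ≡ 0 (mod 91), i.e. 91 ∣ 42k. Since gcd(42, 91) = 7, dividing through by 7 this holds exactly when 13 ∣ 6k, and as gcd(6, 13) = 1, exactly when 13 ∣ k.
The smallest positive such k is 13.

13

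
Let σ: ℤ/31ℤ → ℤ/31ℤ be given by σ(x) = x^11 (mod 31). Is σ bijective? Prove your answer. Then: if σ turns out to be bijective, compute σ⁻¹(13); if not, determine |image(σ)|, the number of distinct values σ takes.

Since 31 is prime, the nonzero elements of ℤ/31ℤ form a cyclic group of order 30.
As gcd(11, 30) = 1, raising to the 11th power is a bijection on this group: if x_1^11 ≡ x_2^11 then (x_1x_2^{−1})^11 = 1, and the only element of order dividing gcd(11, 30) = 1 is 1, so x_1 = x_2.
With σ(0) = 0 this makes σ injective on all of ℤ/31ℤ, hence bijective (finite equal-size domain and codomain). In particular σ is bijective.
Since σ is bijective, we find the preimage of 13. The inverse of x ↦ x^11 on (ℤ/31ℤ)^× is x ↦ x^11, because 11·11 = 121 = 4·30 + 1 ≡ 1 (mod 30) and x^{30} = 1 for x ≠ 0 (Fermat). So σ⁻¹(13) = 13^11 mod 31.
Repeated squaring mod 31: 13^1 ≡ 13, 13^2 ≡ 13² = 169 ≡ 14, 13^4 ≡ 14² = 196 ≡ 10, 13^8 ≡ 10² = 100 ≡ 7. Since 11 = 8 + 2 + 1, 13^11 ≡ 7·14·13: 7·14 = 98 ≡ 5, then 5·13 = 65 ≡ 3. So 13^11 ≡ 3 (mod 31).
Hence σ⁻¹(13) = 3.

3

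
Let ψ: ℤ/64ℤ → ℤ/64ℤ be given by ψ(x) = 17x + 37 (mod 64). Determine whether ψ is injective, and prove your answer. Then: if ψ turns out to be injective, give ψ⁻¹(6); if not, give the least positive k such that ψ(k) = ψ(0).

Suppose ψ(u) = ψ(v) in ℤ/64ℤ. Then 17u + 37 ≡ 17v + 37 (mod 64), thus 17(u − v) ≡ 0 (mod 64).
Since gcd(17, 64) = 1, 17 is invertible modulo 64, therefore u − v ≡ 0 (mod 64), i.e. u = v.
Thus ψ is injective.
We now compute 17⁻¹ mod 64 explicitly. Euclid's algorithm: 64 = 3·17 + 13, 17 = 1·13 + 4, 13 = 3·4 + 1; back-substituting gives 1 = 49·17 − 13·64, so 17⁻¹ ≡ 49 (mod 64).
Since ψ is injective, we find ψ⁻¹(6): we need 17x ≡ 6 − 37 ≡ 33 (mod 64). Using 17⁻¹ = 49: x ≡ 49·33 = 1617 = 25·64 + 17, so x = 17.
Check: ψ(17) = 17·17 + 37 = 326 = 5·64 + 6 ≡ 6 (mod 64).

17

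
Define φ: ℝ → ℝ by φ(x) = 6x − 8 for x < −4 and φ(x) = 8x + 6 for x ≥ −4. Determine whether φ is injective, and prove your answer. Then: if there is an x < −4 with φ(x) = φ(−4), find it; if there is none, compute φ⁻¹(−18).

Both pieces are strictly increasing (slopes 6 and 8), so each is injective on its own interval.
The left piece maps (−∞, −4) onto (−∞, −32); the right piece maps [−4, ∞) onto [−26, ∞).
These images are disjoint, so no value is attained by both pieces. Therefore φ is injective.
Because the two images are disjoint, no x < −4 has φ(x) = φ(−4), so we compute φ⁻¹(−18): −18 lies in [−26, ∞), so solve 8x + 6 = −18: x = (−18 − 6)/8 = −3.

-3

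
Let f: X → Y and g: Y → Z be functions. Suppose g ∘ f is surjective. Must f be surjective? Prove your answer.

No. Take X = {0, 1, 2}, Y = {0, 1, 2, 3, 4}, Z = {0}, f(a) = 0 for every a ∈ X, and g(b) = 0 for every b ∈ Y.
Then g ∘ f is surjective onto {0}, but 4 ∈ Y has no preimage under f, so f is not surjective.

not surjective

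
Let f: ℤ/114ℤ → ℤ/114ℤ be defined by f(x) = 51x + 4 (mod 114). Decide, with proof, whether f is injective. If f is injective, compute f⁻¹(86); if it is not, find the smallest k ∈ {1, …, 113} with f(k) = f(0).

By definition, f is injective if f(u) = f(v) implies u = v.
We have gcd(51, 114) = 3 > 1. Taking u = 0 and v = 38: f(0) = 4 and f(38) = 51·38 + 4 = 1942 ≡ 4 (mod 114).
So f(0) = f(38) while 0 ≠ 38, thus f is not injective.
Since f is not injective, we find the least positive k with f(k) = f(0): this means 51k ≡ 0 (mod 114), i.e. 114 ∣ 51k. Since gcd(51, 114) = 3, dividing through by 3 this holds exactly when 38 ∣ 17k, and as gcd(17, 38) = 1, exactly when 38 ∣ k.
The smallest positive such k is 38.

38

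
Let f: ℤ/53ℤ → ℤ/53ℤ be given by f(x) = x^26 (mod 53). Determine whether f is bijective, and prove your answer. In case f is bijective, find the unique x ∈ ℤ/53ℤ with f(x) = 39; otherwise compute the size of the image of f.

f(2): Repeated squaring mod 53: 2^1 ≡ 2, 2^2 ≡ 2² = 4, 2^4 ≡ 4² = 16, 2^8 ≡ 16² = 256 ≡ 44, 2^16 ≡ 44² = 1936 ≡ 28. Since 26 = 16 + 8 + 2, 2^26 ≡ 28·44·4: 28·44 = 1232 ≡ 13, then 13·4 = 52. So 2^26 ≡ 52 (mod 53).
f(3): Repeated squaring mod 53: 3^1 ≡ 3, 3^2 ≡ 3² = 9, 3^4 ≡ 9² = 81 ≡ 28, 3^8 ≡ 28² = 784 ≡ 42, 3^16 ≡ 42² = 1764 ≡ 15. Since 26 = 16 + 8 + 2, 3^26 ≡ 15·42·9: 15·42 = 630 ≡ 47, then 47·9 = 423 ≡ 52. So 3^26 ≡ 52 (mod 53).
So f(2) = f(3) = 52 while 2 ≠ 3, so f is not injective, hence not bijective.
Since f is not bijective, we determine |image(f)|. Computing x^26 mod 53 for each x (by repeated squaring, reducing mod 53 at every step), the values f(0), f(1), …, f(52) are: 0, 1, 52, 52, 1, 52, 1, 1, 52, 1, 1, 1, 52, 1, 52, 1, 1, 1, 52, 52, 52, 52, 52, 52, 1, 1, 52, 52, 1, 1, 52, 52, 52, 52, 52, 52, 1, 1, 1, 52, 1, 52, 1, 1, 1, 52, 1, 1, 52, 1, 52, 52, 1.
The distinct values are {0, 1, 52}; there are 3 of them.

3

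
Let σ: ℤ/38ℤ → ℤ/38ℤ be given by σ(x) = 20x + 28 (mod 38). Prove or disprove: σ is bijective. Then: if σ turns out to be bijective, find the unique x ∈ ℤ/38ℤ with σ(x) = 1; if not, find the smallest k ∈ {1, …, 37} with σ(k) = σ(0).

We have gcd(20, 38) = 2 > 1. Taking s = 0 and t = 19: σ(0) = 28 and σ(19) = 20·19 + 28 = 408 ≡ 28 (mod 38).
So σ(0) = σ(19) while 0 ≠ 19, hence σ is not injective, hence not bijective.
Since σ is not bijective, we find the least positive k with σ(k) = σ(0): this means 20k ≡ 0 (mod 38), i.e. 38 ∣ 20k. Since gcd(20, 38) = 2, dividing through by 2 this holds exactly when 19 ∣ 10k, and as gcd(10, 19) = 1, exactly when 19 ∣ k.
The smallest positive such k is 19.

19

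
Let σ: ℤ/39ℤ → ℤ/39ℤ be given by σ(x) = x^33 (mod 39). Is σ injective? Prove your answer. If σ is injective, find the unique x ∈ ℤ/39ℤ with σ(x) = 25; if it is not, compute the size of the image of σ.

15

σ(2): Repeated squaring mod 39: 2^1 ≡ 2, 2^2 ≡ 2² = 4, 2^4 ≡ 4² = 16, 2^8 ≡ 16² = 256 ≡ 22, 2^16 ≡ 22² = 484 ≡ 16, 2^32 ≡ 16² = 256 ≡ 22. Since 33 = 32 + 1, 2^33 ≡ 22·2: 22·2 = 44 ≡ 5. So 2^33 ≡ 5 (mod 39).
σ(5): Repeated squaring mod 39: 5^1 ≡ 5, 5^2 ≡ 5² = 25, 5^4 ≡ 25² = 625 ≡ 1, 5^8 ≡ 1² = 1, 5^16 ≡ 1² = 1, 5^32 ≡ 1² = 1. Since 33 = 32 + 1, 5^33 ≡ 1·5: 1·5 = 5. So 5^33 ≡ 5 (mod 39).
So σ(2) = σ(5) = 5 while 2 ≠ 5, thus σ is not injective.
Since σ is not injective, we determine |image(σ)|. Computing x^33 mod 39 for each x (by repeated squaring, reducing mod 39 at every step), the values σ(0), σ(1), …, σ(38) are: 0, 1, 5, 27, 25, 5, 18, 34, 8, 27, 25, 8, 12, 13, 14, 18, 1, 38, 18, 31, 8, 21, 1, 38, 21, 25, 26, 27, 31, 14, 12, 31, 5, 21, 34, 14, 12, 34, 38.
The distinct values are {0, 1, 5, 8, 12, 13, 14, 18, 21, 25, 26, 27, 31, 34, 38}; there are 15 of them.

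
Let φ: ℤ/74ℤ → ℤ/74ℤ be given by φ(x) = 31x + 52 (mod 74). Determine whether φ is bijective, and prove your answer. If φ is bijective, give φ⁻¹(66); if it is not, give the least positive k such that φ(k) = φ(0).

10

Recall: injectivity means: for all a, b in the domain, φ(a) = φ(b) implies a = b.
Suppose φ(a) = φ(b) in ℤ/74ℤ. Then 31a + 52 ≡ 31b + 52 (mod 74), so 31(a − b) ≡ 0 (mod 74).
Since gcd(31, 74) = 1, 31 is invertible modulo 74, hence a − b ≡ 0 (mod 74), i.e. a = b.
We now compute 31⁻¹ mod 74 explicitly. Euclid's algorithm: 74 = 2·31 + 12, 31 = 2·12 + 7, 12 = 1·7 + 5, 7 = 1·5 + 2, 5 = 2·2 + 1; back-substituting gives 1 = 43·31 − 18·74, so 31⁻¹ ≡ 43 (mod 74).
For any y ∈ ℤ/74ℤ, x = 43(y − 52) mod 74 satisfies φ(x) = 31·43(y − 52) + 52 ≡ y (since 31·43 ≡ 1 mod 74). So every y has a preimage.
Hence φ is bijective.
Since φ is bijective, we compute φ⁻¹(66): solve 31x + 52 ≡ 66 (mod 74), i.e. 31x ≡ 14 (mod 74).
Multiplying by 31⁻¹ = 43 gives x ≡ 43·14 = 602 = 8·74 + 10 ≡ 10 (mod 74).
Check: φ(10) = 31·10 + 52 = 362 = 4·74 + 66 ≡ 66 (mod 74).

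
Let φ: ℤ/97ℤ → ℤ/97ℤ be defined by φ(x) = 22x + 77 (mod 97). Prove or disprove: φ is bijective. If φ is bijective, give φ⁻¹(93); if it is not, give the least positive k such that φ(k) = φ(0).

Recall: φ is injective if φ(s) = φ(t) implies s = t.
Suppose φ(s) = φ(t) in ℤ/97ℤ. Then 22s + 77 ≡ 22t + 77 (mod 97), thus 22(s − t) ≡ 0 (mod 97).
Since gcd(22, 97) = 1, 22 is invertible modulo 97, hence s − t ≡ 0 (mod 97), i.e. s = t.
We now compute 22⁻¹ mod 97 explicitly. Euclid's algorithm: 97 = 4·22 + 9, 22 = 2·9 + 4, 9 = 2·4 + 1; back-substituting gives 1 = 75·22 − 17·97, so 22⁻¹ ≡ 75 (mod 97).
For any y ∈ ℤ/97ℤ, x = 75(y − 77) mod 97 satisfies φ(x) = 22·75(y − 77) + 77 ≡ y (since 22·75 ≡ 1 mod 97). So every y has a preimage.
Therefore φ is bijective.
Since φ is bijective, we find φ⁻¹(93): we need 22x ≡ 93 − 77 ≡ 16 (mod 97). Using 22⁻¹ = 75: x ≡ 75·16 = 1200 = 12·97 + 36, so x = 36.
Check: φ(36) = 22·36 + 77 = 869 = 8·97 + 93 ≡ 93 (mod 97).

36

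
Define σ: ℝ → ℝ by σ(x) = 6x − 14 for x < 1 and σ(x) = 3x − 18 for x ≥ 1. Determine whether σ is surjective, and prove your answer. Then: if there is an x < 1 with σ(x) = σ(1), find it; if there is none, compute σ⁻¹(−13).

Both pieces are strictly increasing (slopes 6 and 3), so each is injective on its own interval.
The left piece maps (−∞, 1) onto (−∞, −8); the right piece maps [1, ∞) onto [−15, ∞).
The union (−∞, −8) ∪ [−15, ∞) covers ℝ, so σ is surjective.
For the follow-up: the images overlap, so an x < 1 with σ(x) = σ(1) exists. σ(1) = −15; solving 6x − 14 = −15 for x < 1 gives x = (−15 + 14)/6 = −1/6.

-1/6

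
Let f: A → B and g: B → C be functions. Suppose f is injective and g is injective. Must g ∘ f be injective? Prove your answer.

injective

Suppose (g ∘ f)(x_1) = (g ∘ f)(x_2), i.e. g(f(x_1)) = g(f(x_2)).
Since g is injective, f(x_1) = f(x_2). Since f is injective, x_1 = x_2. Thus g ∘ f is injective.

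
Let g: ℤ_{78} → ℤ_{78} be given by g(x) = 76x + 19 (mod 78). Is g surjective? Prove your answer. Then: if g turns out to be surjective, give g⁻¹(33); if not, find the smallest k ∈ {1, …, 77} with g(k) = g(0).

39

Since gcd(76, 78) = 2, we have 76x ≡ 0 (mod 2) for all x, so g(x) ≡ 1 (mod 2).
But 0 ≢ 1 (mod 2), so 0 ∈ ℤ_{78} has no preimage. So g is not surjective.
Since g is not surjective, we find the least positive k with g(k) = g(0): this means 76k ≡ 0 (mod 78), i.e. 78 ∣ 76k. Since gcd(76, 78) = 2, dividing through by 2 this holds exactly when 39 ∣ 38k, and as gcd(38, 39) = 1, exactly when 39 ∣ k.
The smallest positive such k is 39.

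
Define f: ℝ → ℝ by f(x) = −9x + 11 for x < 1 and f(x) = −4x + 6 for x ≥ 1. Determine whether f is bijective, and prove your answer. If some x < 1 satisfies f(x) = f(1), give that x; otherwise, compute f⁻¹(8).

Both pieces are strictly decreasing (slopes −9 and −4), so each is injective on its own interval.
The left piece maps (−∞, 1) onto (2, ∞); the right piece maps [1, ∞) onto (−∞, 2].
Since 2 = 2, the images partition ℝ: f is injective and surjective, hence bijective.
Because the two images are disjoint, no x < 1 has f(x) = f(1), so we compute f⁻¹(8): 8 lies in (2, ∞), so solve −9x + 11 = 8: x = (8 − 11)/(−9) = 1/3.

1/3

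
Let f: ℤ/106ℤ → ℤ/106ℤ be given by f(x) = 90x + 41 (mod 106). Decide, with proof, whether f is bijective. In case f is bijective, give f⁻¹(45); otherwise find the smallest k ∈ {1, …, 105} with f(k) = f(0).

Recall that f is injective when f(u) = f(v) forces u = v.
We have gcd(90, 106) = 2 > 1. Taking u = 0 and v = 53: f(0) = 41 and f(53) = 90·53 + 41 = 4811 ≡ 41 (mod 106).
So f(0) = f(53) while 0 ≠ 53, thus f is not injective, hence not bijective.
Since f is not bijective, we find the least positive k with f(k) = f(0): this means 90k ≡ 0 (mod 106), i.e. 106 ∣ 90k. Since gcd(90, 106) = 2, dividing through by 2 this holds exactly when 53 ∣ 45k, and as gcd(45, 53) = 1, exactly when 53 ∣ k.
The smallest positive such k is 53.

53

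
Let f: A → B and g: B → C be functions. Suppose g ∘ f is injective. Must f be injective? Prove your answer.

injective

Suppose f(a) = f(b). Applying g: (g ∘ f)(a) = (g ∘ f)(b). Since g ∘ f is injective, a = b. So f is injective.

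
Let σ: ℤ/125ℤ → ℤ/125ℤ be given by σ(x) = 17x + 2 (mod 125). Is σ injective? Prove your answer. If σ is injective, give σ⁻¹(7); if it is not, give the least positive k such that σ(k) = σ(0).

Suppose σ(u) = σ(v) in ℤ/125ℤ. Then 17u + 2 ≡ 17v + 2 (mod 125), so 17(u − v) ≡ 0 (mod 125).
Since gcd(17, 125) = 1, 17 is invertible modulo 125, hence u − v ≡ 0 (mod 125), i.e. u = v.
So σ is injective.
We now compute 17⁻¹ mod 125 explicitly. Euclid's algorithm: 125 = 7·17 + 6, 17 = 2·6 + 5, 6 = 1·5 + 1; back-substituting gives 1 = 103·17 − 14·125, so 17⁻¹ ≡ 103 (mod 125).
Since σ is injective, we find σ⁻¹(7): we need 17x ≡ 7 − 2 ≡ 5 (mod 125). Using 17⁻¹ = 103: x ≡ 103·5 = 515 = 4·125 + 15, so x = 15.
Check: σ(15) = 17·15 + 2 = 257 = 2·125 + 7 ≡ 7 (mod 125).

15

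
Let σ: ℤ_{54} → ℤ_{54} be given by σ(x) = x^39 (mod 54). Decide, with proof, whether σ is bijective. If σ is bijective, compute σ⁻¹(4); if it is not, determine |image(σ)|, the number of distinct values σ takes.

σ(0) = 0^39 = 0.
σ(6): Repeated squaring mod 54: 6^1 ≡ 6, 6^2 ≡ 6² = 36, 6^4 ≡ 36² = 1296 ≡ 0, 6^8 ≡ 0² = 0, 6^16 ≡ 0² = 0, 6^32 ≡ 0² = 0. Since 39 = 32 + 4 + 2 + 1, 6^39 ≡ 0·0·36·6: 0·0 = 0, then 0·36 = 0, then 0·6 = 0. So 6^39 ≡ 0 (mod 54).
So σ(0) = σ(6) = 0 while 0 ≠ 6, therefore σ is not injective, hence not bijective.
Since σ is not bijective, we determine |image(σ)|. Computing x^39 mod 54 for each x (by repeated squaring, reducing mod 54 at every step), the values σ(0), σ(1), …, σ(53) are: 0, 1, 8, 27, 10, 17, 0, 19, 26, 27, 28, 35, 0, 37, 44, 27, 46, 53, 0, 1, 8, 27, 10, 17, 0, 19, 26, 27, 28, 35, 0, 37, 44, 27, 46, 53, 0, 1, 8, 27, 10, 17, 0, 19, 26, 27, 28, 35, 0, 37, 44, 27, 46, 53.
The distinct values are {0, 1, 8, 10, 17, 19, 26, 27, 28, 35, 37, 44, 46, 53}; there are 14 of them.

14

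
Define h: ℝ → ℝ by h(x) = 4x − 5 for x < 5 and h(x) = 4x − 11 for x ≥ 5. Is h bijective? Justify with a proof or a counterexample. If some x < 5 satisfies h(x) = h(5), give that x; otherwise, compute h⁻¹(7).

7/2

Both pieces are strictly increasing (slopes 4 and 4), so each is injective on its own interval.
The left piece maps (−∞, 5) onto (−∞, 15); the right piece maps [5, ∞) onto [9, ∞).
These images overlap. In particular h(5) = 9 (right piece), and solving 4x − 5 = 9 on the left piece gives x = 7/2 < 5.
So h(7/2) = h(5) with 7/2 ≠ 5, and h is not injective, hence not bijective. This x = 7/2 is the requested value below 5.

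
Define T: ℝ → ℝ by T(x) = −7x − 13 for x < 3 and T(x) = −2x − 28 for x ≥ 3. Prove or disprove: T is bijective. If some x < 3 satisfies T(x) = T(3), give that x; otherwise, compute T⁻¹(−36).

Both pieces are strictly decreasing (slopes −7 and −2), so each is injective on its own interval.
The left piece maps (−∞, 3) onto (−34, ∞); the right piece maps [3, ∞) onto (−∞, −34].
Since −34 = −34, the images partition ℝ: T is injective and surjective, hence bijective.
Because the two images are disjoint, no x < 3 has T(x) = T(3), so we compute T⁻¹(−36): −36 lies in (−∞, −34], so solve −2x − 28 = −36: x = (−36 + 28)/(−2) = 4.

4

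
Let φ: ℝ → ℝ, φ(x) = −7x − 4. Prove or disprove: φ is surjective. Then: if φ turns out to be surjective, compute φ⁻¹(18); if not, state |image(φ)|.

For any y ∈ ℝ, x = (y + 4)/(−7) satisfies φ(x) = y.
Thus φ is surjective.
Since φ is surjective, we compute φ⁻¹(18) = (18 + 4)/(−7) = −22/7.

-22/7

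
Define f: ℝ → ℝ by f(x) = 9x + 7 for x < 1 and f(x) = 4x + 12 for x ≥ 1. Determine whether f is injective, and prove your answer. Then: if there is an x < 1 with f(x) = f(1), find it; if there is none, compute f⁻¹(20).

2

Both pieces are strictly increasing (slopes 9 and 4), so each is injective on its own interval.
The left piece maps (−∞, 1) onto (−∞, 16); the right piece maps [1, ∞) onto [16, ∞).
These images are disjoint, so no value is attained by both pieces. Therefore f is injective.
Because the two images are disjoint, no x < 1 has f(x) = f(1), so we compute f⁻¹(20): 20 lies in [16, ∞), so solve 4x + 12 = 20: x = (20 − 12)/4 = 2.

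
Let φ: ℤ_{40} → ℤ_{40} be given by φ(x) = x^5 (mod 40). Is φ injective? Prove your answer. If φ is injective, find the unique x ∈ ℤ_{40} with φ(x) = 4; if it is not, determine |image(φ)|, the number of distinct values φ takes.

25

φ(0) = 0^5 = 0.
φ(10): Repeated squaring mod 40: 10^1 ≡ 10, 10^2 ≡ 10² = 100 ≡ 20, 10^4 ≡ 20² = 400 ≡ 0. Since 5 = 4 + 1, 10^5 ≡ 0·10: 0·10 = 0. So 10^5 ≡ 0 (mod 40).
So φ(0) = φ(10) = 0 while 0 ≠ 10, thus φ is not injective.
Since φ is not injective, we determine |image(φ)|. Computing x^5 mod 40 for each x (by repeated squaring, reducing mod 40 at every step), the values φ(0), φ(1), …, φ(39) are: 0, 1, 32, 3, 24, 5, 16, 7, 8, 9, 0, 11, 32, 13, 24, 15, 16, 17, 8, 19, 0, 21, 32, 23, 24, 25, 16, 27, 8, 29, 0, 31, 32, 33, 24, 35, 16, 37, 8, 39.
The distinct values are {0, 1, 3, 5, 7, 8, 9, 11, 13, 15, 16, 17, 19, 21, 23, 24, 25, 27, 29, 31, 32, 33, 35, 37, 39}; there are 25 of them.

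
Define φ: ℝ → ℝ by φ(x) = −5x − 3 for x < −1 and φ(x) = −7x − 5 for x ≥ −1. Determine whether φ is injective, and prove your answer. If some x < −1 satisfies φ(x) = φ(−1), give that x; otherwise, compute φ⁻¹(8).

-11/5

Both pieces are strictly decreasing (slopes −5 and −7), so each is injective on its own interval.
The left piece maps (−∞, −1) onto (2, ∞); the right piece maps [−1, ∞) onto (−∞, 2].
These images are disjoint, so no value is attained by both pieces. Thus φ is injective.
Because the two images are disjoint, no x < −1 has φ(x) = φ(−1), so we compute φ⁻¹(8): 8 lies in (2, ∞), so solve −5x − 3 = 8: x = (8 + 3)/(−5) = −11/5.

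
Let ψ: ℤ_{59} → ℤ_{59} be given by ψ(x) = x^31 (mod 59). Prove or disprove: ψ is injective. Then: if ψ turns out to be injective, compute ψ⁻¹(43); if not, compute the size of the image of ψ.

55

Since 59 is prime, the nonzero elements of ℤ_{59} form a cyclic group of order 58.
As gcd(31, 58) = 1, raising to the 31st power is a bijection on this group: if s^31 ≡ t^31 then (st^{−1})^31 = 1, and the only element of order dividing gcd(31, 58) = 1 is 1, so s = t.
With ψ(0) = 0 this makes ψ injective on all of ℤ_{59}, hence bijective (finite equal-size domain and codomain). In particular ψ is injective.
Since ψ is injective, we find the preimage of 43. The inverse of x ↦ x^31 on (ℤ_{59})^× is x ↦ x^15, because 31·15 = 465 = 8·58 + 1 ≡ 1 (mod 58) and x^{58} = 1 for x ≠ 0 (Fermat). So ψ⁻¹(43) = 43^15 mod 59.
Repeated squaring mod 59: 43^1 ≡ 43, 43^2 ≡ 43² = 1849 ≡ 20, 43^4 ≡ 20² = 400 ≡ 46, 43^8 ≡ 46² = 2116 ≡ 51. Since 15 = 8 + 4 + 2 + 1, 43^15 ≡ 51·46·20·43: 51·46 = 2346 ≡ 45, then 45·20 = 900 ≡ 15, then 15·43 = 645 ≡ 55. So 43^15 ≡ 55 (mod 59).
Hence ψ⁻¹(43) = 55.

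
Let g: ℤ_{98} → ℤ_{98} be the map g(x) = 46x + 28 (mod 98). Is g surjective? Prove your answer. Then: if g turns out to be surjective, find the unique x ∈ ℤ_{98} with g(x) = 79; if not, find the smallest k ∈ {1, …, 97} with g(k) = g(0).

49

Since gcd(46, 98) = 2, we have 46x ≡ 0 (mod 2) for all x, so g(x) ≡ 0 (mod 2).
But 1 ≢ 0 (mod 2), so 1 ∈ ℤ_{98} has no preimage. Therefore g is not surjective.
Since g is not surjective, we find the least positive k with g(k) = g(0): this means 46k ≡ 0 (mod 98), i.e. 98 ∣ 46k. Since gcd(46, 98) = 2, dividing through by 2 this holds exactly when 49 ∣ 23k, and as gcd(23, 49) = 1, exactly when 49 ∣ k.
The smallest positive such k is 49.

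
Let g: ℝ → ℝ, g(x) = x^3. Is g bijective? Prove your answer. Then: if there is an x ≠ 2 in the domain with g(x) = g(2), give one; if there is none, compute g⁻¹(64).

4

On ℝ, x ↦ x^3 is strictly increasing (injective) and for any y ∈ ℝ the 3rd root y^{1/3} lies in ℝ (surjective). So g is bijective.
Since x ↦ x^3 is strictly increasing on ℝ, it is injective there, so no x ≠ 2 in the domain has g(x) = g(2). We therefore compute g⁻¹(64) = 64^{1/3} = 4 (indeed 4^3 = 64).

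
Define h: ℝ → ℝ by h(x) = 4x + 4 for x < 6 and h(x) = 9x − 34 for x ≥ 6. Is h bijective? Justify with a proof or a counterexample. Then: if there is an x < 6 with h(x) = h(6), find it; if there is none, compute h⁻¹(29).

Both pieces are strictly increasing (slopes 4 and 9), so each is injective on its own interval.
The left piece maps (−∞, 6) onto (−∞, 28); the right piece maps [6, ∞) onto [20, ∞).
These images overlap. In particular h(6) = 20 (right piece), and solving 4x + 4 = 20 on the left piece gives x = 4 < 6.
So h(4) = h(6) with 4 ≠ 6, and h is not injective, hence not bijective. This x = 4 is the requested value below 6.

4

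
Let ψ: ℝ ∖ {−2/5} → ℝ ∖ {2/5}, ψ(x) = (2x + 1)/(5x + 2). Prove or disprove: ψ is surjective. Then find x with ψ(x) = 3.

-5/13

For any y ≠ 2/5, solving y(5x + 2) = 2x + 1 for x gives a well-defined x ≠ −2/5. So ψ is surjective.
Solving ψ(x) = 3: cross-multiplying gives 2x + 1 = 3(5x + 2), which rearranges to −13x = 5, so x = −5/13.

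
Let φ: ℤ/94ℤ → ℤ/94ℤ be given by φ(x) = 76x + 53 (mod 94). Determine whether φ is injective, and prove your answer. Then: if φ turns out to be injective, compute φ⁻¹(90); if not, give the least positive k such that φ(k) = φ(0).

Recall that φ is injective if φ(x_1) = φ(x_2) implies x_1 = x_2.
We have gcd(76, 94) = 2 > 1. Taking x_1 = 0 and x_2 = 47: φ(0) = 53 and φ(47) = 76·47 + 53 = 3625 ≡ 53 (mod 94).
So φ(0) = φ(47) while 0 ≠ 47, therefore φ is not injective.
Since φ is not injective, we find the least positive k with φ(k) = φ(0): this means 76k ≡ 0 (mod 94), i.e. 94 ∣ 76k. Since gcd(76, 94) = 2, dividing through by 2 this holds exactly when 47 ∣ 38k, and as gcd(38, 47) = 1, exactly when 47 ∣ k.
The smallest positive such k is 47.

47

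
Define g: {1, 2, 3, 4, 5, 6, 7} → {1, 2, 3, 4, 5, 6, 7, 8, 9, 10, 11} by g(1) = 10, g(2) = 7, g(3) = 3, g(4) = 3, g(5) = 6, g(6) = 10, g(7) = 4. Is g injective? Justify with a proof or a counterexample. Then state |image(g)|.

5

g(3) = 3 = g(4) with 3 ≠ 4, so g is not injective.
The image of g is {3, 4, 6, 7, 10}, which has 5 elements.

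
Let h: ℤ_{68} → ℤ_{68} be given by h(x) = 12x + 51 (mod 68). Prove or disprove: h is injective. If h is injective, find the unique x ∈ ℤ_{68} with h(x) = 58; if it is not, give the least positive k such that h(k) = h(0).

17

We have gcd(12, 68) = 4 > 1. Taking a = 0 and b = 17: h(0) = 51 and h(17) = 12·17 + 51 = 255 ≡ 51 (mod 68).
So h(0) = h(17) while 0 ≠ 17, so h is not injective.
Since h is not injective, we find the least positive k with h(k) = h(0): this means 12k ≡ 0 (mod 68), i.e. 68 ∣ 12k. Since gcd(12, 68) = 4, dividing through by 4 this holds exactly when 17 ∣ 3k, and as gcd(3, 17) = 1, exactly when 17 ∣ k.
The smallest positive such k is 17.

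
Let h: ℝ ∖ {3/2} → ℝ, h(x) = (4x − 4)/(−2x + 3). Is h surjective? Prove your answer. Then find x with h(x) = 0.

1

If h(x) = −2, cross-multiplying gives −2(4x − 4) = 4(−2x + 3), which simplifies to 8 = 12 — false.  So −2 has no preimage and h is not surjective.
Solving h(x) = 0: cross-multiplying gives 4x − 4 = 0(−2x + 3), which rearranges to 4x = 4, so x = 1.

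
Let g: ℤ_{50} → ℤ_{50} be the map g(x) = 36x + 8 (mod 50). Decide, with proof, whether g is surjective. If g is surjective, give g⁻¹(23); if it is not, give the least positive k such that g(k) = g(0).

Recall: g is surjective if every y in the codomain equals g(x) for some x in the domain.
Since gcd(36, 50) = 2, we have 36x ≡ 0 (mod 2) for all x, so g(x) ≡ 0 (mod 2).
But 1 ≢ 0 (mod 2), so 1 ∈ ℤ_{50} has no preimage. Therefore g is not surjective.
Since g is not surjective, we find the least positive k with g(k) = g(0): this means 36k ≡ 0 (mod 50), i.e. 50 ∣ 36k. Since gcd(36, 50) = 2, dividing through by 2 this holds exactly when 25 ∣ 18k, and as gcd(18, 25) = 1, exactly when 25 ∣ k.
The smallest positive such k is 25.

25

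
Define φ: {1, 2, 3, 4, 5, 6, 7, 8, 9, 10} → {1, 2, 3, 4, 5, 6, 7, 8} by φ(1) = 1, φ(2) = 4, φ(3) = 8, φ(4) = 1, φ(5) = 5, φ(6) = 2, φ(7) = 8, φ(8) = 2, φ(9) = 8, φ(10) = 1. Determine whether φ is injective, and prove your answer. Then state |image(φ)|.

φ(1) = 1 = φ(4) with 1 ≠ 4, so φ is not injective.
The image of φ is {1, 2, 4, 5, 8}, which has 5 elements.

5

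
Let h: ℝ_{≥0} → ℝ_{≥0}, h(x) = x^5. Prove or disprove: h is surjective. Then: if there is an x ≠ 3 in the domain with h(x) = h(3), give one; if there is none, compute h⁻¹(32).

For any y ∈ ℝ_{≥0}, x = y^{1/5} ∈ ℝ_{≥0} gives h(x) = y, so h is surjective.
Since x ↦ x^5 is strictly increasing on ℝ_{≥0}, it is injective there, so no x ≠ 3 in the domain has h(x) = h(3). We therefore compute h⁻¹(32) = 32^{1/5} = 2 (indeed 2^5 = 32).

2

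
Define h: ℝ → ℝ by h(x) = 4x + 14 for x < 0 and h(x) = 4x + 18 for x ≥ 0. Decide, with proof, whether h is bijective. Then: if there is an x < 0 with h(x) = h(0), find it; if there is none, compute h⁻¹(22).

1

Both pieces are strictly increasing (slopes 4 and 4), so each is injective on its own interval.
The left piece maps (−∞, 0) onto (−∞, 14); the right piece maps [0, ∞) onto [18, ∞).
The images leave a gap (14 has no preimage), so h is not surjective, hence not bijective.
Because the two images are disjoint, no x < 0 has h(x) = h(0), so we compute h⁻¹(22): 22 lies in [18, ∞), so solve 4x + 18 = 22: x = (22 − 18)/4 = 1.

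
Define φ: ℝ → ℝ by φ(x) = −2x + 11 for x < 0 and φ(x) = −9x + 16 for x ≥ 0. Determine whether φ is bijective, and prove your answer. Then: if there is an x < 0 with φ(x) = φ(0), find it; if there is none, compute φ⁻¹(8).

Both pieces are strictly decreasing (slopes −2 and −9), so each is injective on its own interval.
The left piece maps (−∞, 0) onto (11, ∞); the right piece maps [0, ∞) onto (−∞, 16].
These images overlap. In particular φ(0) = 16 (right piece), and solving −2x + 11 = 16 on the left piece gives x = −5/2 < 0.
So φ(−5/2) = φ(0) with −5/2 ≠ 0, and φ is not injective, hence not bijective. This x = −5/2 is the requested value below 0.

-5/2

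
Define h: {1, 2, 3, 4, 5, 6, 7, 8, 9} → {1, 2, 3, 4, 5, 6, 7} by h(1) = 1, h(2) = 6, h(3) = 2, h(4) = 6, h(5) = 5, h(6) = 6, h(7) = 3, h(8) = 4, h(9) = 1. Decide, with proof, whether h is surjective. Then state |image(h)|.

No element maps to 7, so h is not surjective.
The image of h is {1, 2, 3, 4, 5, 6}, which has 6 elements.

6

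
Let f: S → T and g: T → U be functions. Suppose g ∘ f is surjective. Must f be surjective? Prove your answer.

not surjective

No. Take S = {0}, T = {0, 1, 2, 3}, U = {0}, f(a) = 0 for every a ∈ S, and g(b) = 0 for every b ∈ T.
Then g ∘ f is surjective onto {0}, but 3 ∈ T has no preimage under f, so f is not surjective.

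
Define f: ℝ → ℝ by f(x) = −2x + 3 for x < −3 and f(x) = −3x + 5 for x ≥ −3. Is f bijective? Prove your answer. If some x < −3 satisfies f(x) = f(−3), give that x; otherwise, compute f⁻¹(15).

-11/2

Both pieces are strictly decreasing (slopes −2 and −3), so each is injective on its own interval.
The left piece maps (−∞, −3) onto (9, ∞); the right piece maps [−3, ∞) onto (−∞, 14].
These images overlap. In particular f(−3) = 14 (right piece), and solving −2x + 3 = 14 on the left piece gives x = −11/2 < −3.
So f(−11/2) = f(−3) with −11/2 ≠ −3, and f is not injective, hence not bijective. This x = −11/2 is the requested value below −3.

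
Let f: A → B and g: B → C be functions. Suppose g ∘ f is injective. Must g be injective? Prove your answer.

No. Take A = {1, 2, 3}, B = {1, 2, 3, 4, 5}, C = {1, 2, 3, 4, 5}, f(a) = a for each a ∈ A, and g(b) = 4 if b ∈ {4, 5} else g(b) = b.
Then g ∘ f = f is injective (A ⊂ B and f is the inclusion), but g(4) = g(5) = 4 with 4 ≠ 5, so g is not injective.

not injective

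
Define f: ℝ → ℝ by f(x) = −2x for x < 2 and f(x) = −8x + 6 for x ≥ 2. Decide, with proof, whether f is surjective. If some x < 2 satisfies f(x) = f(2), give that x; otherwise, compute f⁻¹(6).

Both pieces are strictly decreasing (slopes −2 and −8), so each is injective on its own interval.
The left piece maps (−∞, 2) onto (−4, ∞); the right piece maps [2, ∞) onto (−∞, −10].
The union (−4, ∞) ∪ (−∞, −10] omits the interval between −4 and −10; in particular −4 has no preimage. So f is not surjective.
Because the two images are disjoint, no x < 2 has f(x) = f(2), so we compute f⁻¹(6): 6 lies in (−4, ∞), so solve −2x = 6: x = (6 − 0)/(−2) = −3.

-3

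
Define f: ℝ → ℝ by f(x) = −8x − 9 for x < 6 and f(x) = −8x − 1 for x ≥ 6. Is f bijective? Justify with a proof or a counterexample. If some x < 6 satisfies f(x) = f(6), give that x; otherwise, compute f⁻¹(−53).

Both pieces are strictly decreasing (slopes −8 and −8), so each is injective on its own interval.
The left piece maps (−∞, 6) onto (−57, ∞); the right piece maps [6, ∞) onto (−∞, −49].
These images overlap. In particular f(6) = −49 (right piece), and solving −8x − 9 = −49 on the left piece gives x = 5 < 6.
So f(5) = f(6) with 5 ≠ 6, and f is not injective, hence not bijective. This x = 5 is the requested value below 6.

5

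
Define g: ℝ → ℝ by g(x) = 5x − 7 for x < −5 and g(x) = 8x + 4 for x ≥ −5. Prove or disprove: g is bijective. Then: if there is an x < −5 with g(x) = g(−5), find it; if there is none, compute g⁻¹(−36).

Both pieces are strictly increasing (slopes 5 and 8), so each is injective on its own interval.
The left piece maps (−∞, −5) onto (−∞, −32); the right piece maps [−5, ∞) onto [−36, ∞).
These images overlap. In particular g(−5) = −36 (right piece), and solving 5x − 7 = −36 on the left piece gives x = −29/5 < −5.
So g(−29/5) = g(−5) with −29/5 ≠ −5, and g is not injective, hence not bijective. This x = −29/5 is the requested value below −5.

-29/5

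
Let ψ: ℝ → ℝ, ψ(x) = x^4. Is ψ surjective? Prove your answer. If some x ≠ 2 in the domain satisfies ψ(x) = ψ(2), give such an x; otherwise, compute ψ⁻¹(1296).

-2

Since 4 is even, x^4 ≥ 0 for all x ∈ ℝ, so −1 ∈ ℝ has no preimage. Thus ψ is not surjective.
For the follow-up, such an x exists: taking x = −2 ∈ ℝ gives ψ(−2) = 16 = ψ(2) with −2 ≠ 2.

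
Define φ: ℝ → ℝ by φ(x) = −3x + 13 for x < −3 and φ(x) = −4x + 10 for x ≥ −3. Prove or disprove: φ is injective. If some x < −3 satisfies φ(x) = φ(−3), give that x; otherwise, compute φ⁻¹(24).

-11/3

Both pieces are strictly decreasing (slopes −3 and −4), so each is injective on its own interval.
The left piece maps (−∞, −3) onto (22, ∞); the right piece maps [−3, ∞) onto (−∞, 22].
These images are disjoint, so no value is attained by both pieces. Therefore φ is injective.
Because the two images are disjoint, no x < −3 has φ(x) = φ(−3), so we compute φ⁻¹(24): 24 lies in (22, ∞), so solve −3x + 13 = 24: x = (24 − 13)/(−3) = −11/3.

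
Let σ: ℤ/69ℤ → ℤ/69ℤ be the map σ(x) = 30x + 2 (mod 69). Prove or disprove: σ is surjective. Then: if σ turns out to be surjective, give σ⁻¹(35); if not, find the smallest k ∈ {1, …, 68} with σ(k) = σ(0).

Since gcd(30, 69) = 3, we have 30x ≡ 0 (mod 3) for all x, so σ(x) ≡ 2 (mod 3).
But 0 ≢ 2 (mod 3), so 0 ∈ ℤ/69ℤ has no preimage. Hence σ is not surjective.
Since σ is not surjective, we find the least positive k with σ(k) = σ(0): this means 30k ≡ 0 (mod 69), i.e. 69 ∣ 30k. Since gcd(30, 69) = 3, dividing through by 3 this holds exactly when 23 ∣ 10k, and as gcd(10, 23) = 1, exactly when 23 ∣ k.
The smallest positive such k is 23.

23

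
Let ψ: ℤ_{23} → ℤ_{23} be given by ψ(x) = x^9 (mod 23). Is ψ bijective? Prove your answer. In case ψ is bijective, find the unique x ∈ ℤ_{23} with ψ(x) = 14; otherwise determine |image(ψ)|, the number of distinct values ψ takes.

15

Since 23 is prime, the nonzero elements of ℤ_{23} form a cyclic group of order 22.
As gcd(9, 22) = 1, raising to the 9th power is a bijection on this group: if x_1^9 ≡ x_2^9 then (x_1x_2^{−1})^9 = 1, and the only element of order dividing gcd(9, 22) = 1 is 1, so x_1 = x_2.
With ψ(0) = 0 this makes ψ injective on all of ℤ_{23}, hence bijective (finite equal-size domain and codomain). In particular ψ is bijective.
Since ψ is bijective, we find the preimage of 14. The inverse of x ↦ x^9 on (ℤ_{23})^× is x ↦ x^5, because 9·5 = 45 = 2·22 + 1 ≡ 1 (mod 22) and x^{22} = 1 for x ≠ 0 (Fermat). So ψ⁻¹(14) = 14^5 mod 23.
Repeated squaring mod 23: 14^1 ≡ 14, 14^2 ≡ 14² = 196 ≡ 12, 14^4 ≡ 12² = 144 ≡ 6. Since 5 = 4 + 1, 14^5 ≡ 6·14: 6·14 = 84 ≡ 15. So 14^5 ≡ 15 (mod 23).
Hence ψ⁻¹(14) = 15.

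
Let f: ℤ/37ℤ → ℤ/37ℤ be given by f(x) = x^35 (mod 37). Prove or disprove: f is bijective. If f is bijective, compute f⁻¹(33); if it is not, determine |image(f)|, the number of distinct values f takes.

9

Since 37 is prime, the nonzero elements of ℤ/37ℤ form a cyclic group of order 36.
As gcd(35, 36) = 1, raising to the 35th power is a bijection on this group: if u^35 ≡ v^35 then (uv^{−1})^35 = 1, and the only element of order dividing gcd(35, 36) = 1 is 1, so u = v.
With f(0) = 0 this makes f injective on all of ℤ/37ℤ, hence bijective (finite equal-size domain and codomain). In particular f is bijective.
Since f is bijective, we find the preimage of 33. The inverse of x ↦ x^35 on (ℤ/37ℤ)^× is x ↦ x^35, because 35·35 = 1225 = 34·36 + 1 ≡ 1 (mod 36) and x^{36} = 1 for x ≠ 0 (Fermat). So f⁻¹(33) = 33^35 mod 37.
Repeated squaring mod 37: 33^1 ≡ 33, 33^2 ≡ 33² = 1089 ≡ 16, 33^4 ≡ 16² = 256 ≡ 34, 33^8 ≡ 34² = 1156 ≡ 9, 33^16 ≡ 9² = 81 ≡ 7, 33^32 ≡ 7² = 49 ≡ 12. Since 35 = 32 + 2 + 1, 33^35 ≡ 12·16·33: 12·16 = 192 ≡ 7, then 7·33 = 231 ≡ 9. So 33^35 ≡ 9 (mod 37).
Hence f⁻¹(33) = 9.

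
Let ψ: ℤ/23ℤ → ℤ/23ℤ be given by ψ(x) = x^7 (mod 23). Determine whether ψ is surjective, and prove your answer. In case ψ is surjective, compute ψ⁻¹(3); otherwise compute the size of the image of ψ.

6

Since 23 is prime, the nonzero elements of ℤ/23ℤ form a cyclic group of order 22.
As gcd(7, 22) = 1, raising to the 7th power is a bijection on this group: if x_1^7 ≡ x_2^7 then (x_1x_2^{−1})^7 = 1, and the only element of order dividing gcd(7, 22) = 1 is 1, so x_1 = x_2.
With ψ(0) = 0 this makes ψ injective on all of ℤ/23ℤ, hence bijective (finite equal-size domain and codomain). In particular ψ is surjective.
Since ψ is surjective, we find the preimage of 3. The inverse of x ↦ x^7 on (ℤ/23ℤ)^× is x ↦ x^19, because 7·19 = 133 = 6·22 + 1 ≡ 1 (mod 22) and x^{22} = 1 for x ≠ 0 (Fermat). So ψ⁻¹(3) = 3^19 mod 23.
Repeated squaring mod 23: 3^1 ≡ 3, 3^2 ≡ 3² = 9, 3^4 ≡ 9² = 81 ≡ 12, 3^8 ≡ 12² = 144 ≡ 6, 3^16 ≡ 6² = 36 ≡ 13. Since 19 = 16 + 2 + 1, 3^19 ≡ 13·9·3: 13·9 = 117 ≡ 2, then 2·3 = 6. So 3^19 ≡ 6 (mod 23).
Hence ψ⁻¹(3) = 6.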